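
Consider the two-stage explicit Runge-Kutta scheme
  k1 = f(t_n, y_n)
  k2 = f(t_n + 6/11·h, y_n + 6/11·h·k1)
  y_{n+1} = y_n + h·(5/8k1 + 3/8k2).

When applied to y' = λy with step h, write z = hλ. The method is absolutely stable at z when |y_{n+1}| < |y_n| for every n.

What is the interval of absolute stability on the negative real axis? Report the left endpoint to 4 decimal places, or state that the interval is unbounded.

On y'=λy, z=hλ:
  k1=λy_n ⇒ h·k1=z·y_n;  k2=λ(1+6/11z)y_n ⇒ h·k2=z(1+6/11z)y_n
  y_{n+1}/y_n = 1 + 5/8z + 3/8z(1+6/11z) = 1 + z + 9/44z²
  ⇒ R(z) = 1 + z + 9/44z².

Boundary: |R(x)|=1, x<0.
x=-1.32: |R|=0.0364
R=1: x+9/44x²=0 ⇒ x=−44/9=-4.8889; min R=1−1/(4·9/44)=-0.2222>−1
Confirm numerically:
  x=-4.697: |R|=0.81564 <1
  x=-3.800: |R|=0.15364 <1
  x=-3.406: |R|=0.03310 <1
  x=-2.504: |R|=0.22150 <1
  x=-5.244: |R|=1.38091 >1
  x=-4.949: |R|=1.06085 >1
So |R|<1 on (-4.8889, 0).

z∈(-4.8889,0).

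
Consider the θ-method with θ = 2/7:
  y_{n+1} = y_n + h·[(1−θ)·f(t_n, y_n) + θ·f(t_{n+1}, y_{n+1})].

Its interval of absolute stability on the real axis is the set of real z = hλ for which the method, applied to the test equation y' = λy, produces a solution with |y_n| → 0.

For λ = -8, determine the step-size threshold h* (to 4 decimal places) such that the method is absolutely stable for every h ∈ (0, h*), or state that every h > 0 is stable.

(-4.6667,0); λ=-8 ⇒ h* = (14/3)/8 = 0.5833.

With y'=λy (z=hλ):
  y_{n+1} = y_n + z·[5/7·y_n + 2/7·y_{n+1}] ⇒ (1 − 2/7z)y_{n+1} = (1 + 5/7z)y_n
  Hence R(z) = (1 + 5/7z)/(1 − 2/7z).

Solve |R(x)|<1 on ℝ⁻.
x=-1.52: |R|=0.0598
R=−1: 1+5/7x = −1+2/7x ⇒ -3/7x=2 ⇒ x=2/(-3/7)=-4.6667
Confirm numerically:
  x=-4.102: |R|=0.88858 <1
  x=-3.710: |R|=0.80097 <1
  x=-3.167: |R|=0.66259 <1
  x=-2.078: |R|=0.30387 <1
  x=-5.077: |R|=1.07176 >1
  x=-4.696: |R|=1.00537 >1
Stable set (-4.6667, 0).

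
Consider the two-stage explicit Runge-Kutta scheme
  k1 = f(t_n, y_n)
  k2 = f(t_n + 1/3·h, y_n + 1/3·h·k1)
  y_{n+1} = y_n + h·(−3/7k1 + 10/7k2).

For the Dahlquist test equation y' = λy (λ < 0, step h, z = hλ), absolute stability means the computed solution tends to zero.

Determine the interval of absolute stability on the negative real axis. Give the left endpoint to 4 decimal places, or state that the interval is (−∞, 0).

z∈(-2.1000,0).

Set f=λy, z=hλ:
  k1=λy_n ⇒ h·k1=z·y_n;  k2=λ(1+1/3z)y_n ⇒ h·k2=z(1+1/3z)y_n
  y_{n+1}/y_n = 1 − 3/7z + 10/7z(1+1/3z) = 1 + z + 10/21z²
  Hence R(z) = 1 + z + 10/21z².

Need |R(x)|<1, x<0.
x=-1.31: |R|=0.5072
R=1: x+10/21x²=0 ⇒ x=−21/10=-2.1000; min R=1−1/(4·10/21)=0.4750>−1
Confirm numerically:
  x=-1.849: |R|=0.77900 <1
  x=-1.537: |R|=0.58794 <1
  x=-1.316: |R|=0.50869 <1
  x=-2.633: |R|=1.66828 >1
  x=-2.616: |R|=1.64279 >1
  x=-2.595: |R|=1.61168 >1
Interval (-2.1000, 0).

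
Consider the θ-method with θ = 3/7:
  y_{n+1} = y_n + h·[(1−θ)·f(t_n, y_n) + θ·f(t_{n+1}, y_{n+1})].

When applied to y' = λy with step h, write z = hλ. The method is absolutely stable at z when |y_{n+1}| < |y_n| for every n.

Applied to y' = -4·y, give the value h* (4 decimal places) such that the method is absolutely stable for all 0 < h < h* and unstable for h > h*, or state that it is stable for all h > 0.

With y'=λy (z=hλ):
  y_{n+1} = y_n + z·[4/7·y_n + 3/7·y_{n+1}] ⇒ (1 − 3/7z)y_{n+1} = (1 + 4/7z)y_n
  Hence R(z) = (1 + 4/7z)/(1 − 3/7z).

Solve |R(x)|<1 on ℝ⁻.
x=-1.65: |R|=0.0335
R=−1: 1+4/7x = −1+3/7x ⇒ -1/7x=2 ⇒ x=2/(-1/7)=-14.0000
Confirm numerically:
  x=-12.004: |R|=0.95359 <1
  x=-9.095: |R|=0.85693 <1
  x=-6.446: |R|=0.71319 <1
  x=-14.554: |R|=1.01094 >1
  x=-14.329: |R|=1.00658 >1
  x=-14.058: |R|=1.00118 >1
Interval (-14.0000, 0).

(-14.0000,0); λ=-4 ⇒ h* = (14)/4 = 3.5000.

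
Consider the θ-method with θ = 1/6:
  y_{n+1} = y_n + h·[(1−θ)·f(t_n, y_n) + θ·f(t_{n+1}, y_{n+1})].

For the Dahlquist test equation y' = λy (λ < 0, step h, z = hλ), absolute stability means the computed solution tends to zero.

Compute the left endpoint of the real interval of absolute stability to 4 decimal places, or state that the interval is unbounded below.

z* = -3.0000.

Set f=λy, z=hλ:
  y_{n+1} = y_n + z·[5/6·y_n + 1/6·y_{n+1}] ⇒ (1 − 1/6z)y_{n+1} = (1 + 5/6z)y_n
  R(z) = (1 + 5/6z)/(1 − 1/6z).

Find x<0 with |R(x)|<1.
x=-1.65: |R|=0.2941
R=−1: 1+5/6x = −1+1/6x ⇒ -2/3x=2 ⇒ x=2/(-2/3)=-3.0000
Confirm numerically:
  x=-2.542: |R|=0.78553 <1
  x=-2.466: |R|=0.74770 <1
  x=-2.055: |R|=0.53073 <1
  x=-1.455: |R|=0.17103 <1
  x=-3.519: |R|=1.21809 >1
  x=-3.286: |R|=1.12320 >1
  x=-3.032: |R|=1.01417 >1
Stable set (-3.0000, 0).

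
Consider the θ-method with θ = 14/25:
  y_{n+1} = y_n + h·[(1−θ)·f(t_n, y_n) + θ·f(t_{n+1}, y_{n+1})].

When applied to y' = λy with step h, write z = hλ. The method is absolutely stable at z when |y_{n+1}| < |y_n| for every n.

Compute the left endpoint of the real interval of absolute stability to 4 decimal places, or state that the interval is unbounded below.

Set f=λy, z=hλ:
  y_{n+1} = y_n + z·[11/25·y_n + 14/25·y_{n+1}] ⇒ (1 − 14/25z)y_{n+1} = (1 + 11/25z)y_n
  Hence R(z) = (1 + 11/25z)/(1 − 14/25z).

Solve |R(x)|<1 on ℝ⁻.
x=-0.93: |R|=0.3885
x=-2: |R|=0.0566
x=-10: |R|=0.5152
x=-100: |R|=0.7544
θ=14/25≥1/2 ⇒ |1+11/25x|<|1−14/25x| ∀x<0 ⇒ stable on all of ℝ⁻.

unbounded; (−∞, 0).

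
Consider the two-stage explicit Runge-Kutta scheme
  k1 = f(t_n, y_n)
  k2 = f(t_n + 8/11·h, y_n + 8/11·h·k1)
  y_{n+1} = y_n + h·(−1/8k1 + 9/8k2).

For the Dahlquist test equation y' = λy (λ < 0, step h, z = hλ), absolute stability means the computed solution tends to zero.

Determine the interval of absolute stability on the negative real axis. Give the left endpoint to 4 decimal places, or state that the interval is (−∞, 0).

On y'=λy, z=hλ:
  k1=λy_n ⇒ h·k1=z·y_n;  k2=λ(1+8/11z)y_n ⇒ h·k2=z(1+8/11z)y_n
  y_{n+1}/y_n = 1 − 1/8z + 9/8z(1+8/11z) = 1 + z + 9/11z²
  ⇒ R(z) = 1 + z + 9/11z².

Find x<0 with |R(x)|<1.
x=-0.52: |R|=0.7012
R=1: x+9/11x²=0 ⇒ x=−11/9=-1.2222; min R=1−1/(4·9/11)=0.6944>−1
Confirm numerically:
  x=-0.982: |R|=0.80699 <1
  x=-0.948: |R|=0.78730 <1
  x=-0.524: |R|=0.70065 <1
  x=-1.685: |R|=1.63800 >1
  x=-1.245: |R|=1.02320 >1
Interval (-1.2222, 0).

(-1.2222, 0).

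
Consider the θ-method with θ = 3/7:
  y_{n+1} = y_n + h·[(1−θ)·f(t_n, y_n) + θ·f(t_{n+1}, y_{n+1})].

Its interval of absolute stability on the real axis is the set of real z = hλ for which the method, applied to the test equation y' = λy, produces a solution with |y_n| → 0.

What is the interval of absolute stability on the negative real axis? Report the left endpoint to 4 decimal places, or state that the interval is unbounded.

(-14.0000, 0).

Test eqn y'=λy, z=hλ:
  y_{n+1} = y_n + z·[4/7·y_n + 3/7·y_{n+1}] ⇒ (1 − 3/7z)y_{n+1} = (1 + 4/7z)y_n
  Hence R(z) = (1 + 4/7z)/(1 − 3/7z).

Find x<0 with |R(x)|<1.
x=-0.37: |R|=0.6806
R=−1: 1+4/7x = −1+3/7x ⇒ -1/7x=2 ⇒ x=2/(-1/7)=-14.0000
Confirm numerically:
  x=-13.400: |R|=0.98729 <1
  x=-11.221: |R|=0.93166 <1
  x=-9.541: |R|=0.87483 <1
  x=-6.615: |R|=0.72490 <1
  x=-14.394: |R|=1.00785 >1
  x=-14.377: |R|=1.00752 >1
Stable set (-14.0000, 0).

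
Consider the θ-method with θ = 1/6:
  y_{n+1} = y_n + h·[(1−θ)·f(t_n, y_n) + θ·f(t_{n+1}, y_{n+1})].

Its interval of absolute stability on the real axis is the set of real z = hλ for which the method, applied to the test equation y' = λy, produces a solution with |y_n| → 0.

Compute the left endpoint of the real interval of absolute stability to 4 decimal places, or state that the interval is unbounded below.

left endpoint -3.0000.

With y'=λy (z=hλ):
  y_{n+1} = y_n + z·[5/6·y_n + 1/6·y_{n+1}] ⇒ (1 − 1/6z)y_{n+1} = (1 + 5/6z)y_n
  Hence R(z) = (1 + 5/6z)/(1 − 1/6z).

Solve |R(x)|<1 on ℝ⁻.
x=-0.71: |R|=0.3651
R=−1: 1+5/6x = −1+1/6x ⇒ -2/3x=2 ⇒ x=2/(-2/3)=-3.0000
Confirm numerically:
  x=-2.931: |R|=0.96910 <1
  x=-2.394: |R|=0.71122 <1
  x=-2.135: |R|=0.57468 <1
  x=-1.475: |R|=0.18395 <1
  x=-3.298: |R|=1.12820 >1
  x=-3.249: |R|=1.10769 >1
  x=-3.131: |R|=1.05739 >1
So |R|<1 on (-3.0000, 0).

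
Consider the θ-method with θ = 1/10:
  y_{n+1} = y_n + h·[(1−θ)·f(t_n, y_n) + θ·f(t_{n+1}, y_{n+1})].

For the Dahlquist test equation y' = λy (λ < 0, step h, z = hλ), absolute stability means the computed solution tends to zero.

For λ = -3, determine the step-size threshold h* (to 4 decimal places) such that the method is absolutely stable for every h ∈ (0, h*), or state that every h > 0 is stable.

(-2.5000,0); λ=-3 ⇒ h* = (5/2)/3 = 0.8333.

On y'=λy, z=hλ:
  y_{n+1} = y_n + z·[9/10·y_n + 1/10·y_{n+1}] ⇒ (1 − 1/10z)y_{n+1} = (1 + 9/10z)y_n
  Hence R(z) = (1 + 9/10z)/(1 − 1/10z).

Need |R(x)|<1, x<0.
x=-1.33: |R|=0.1739
R=−1: 1+9/10x = −1+1/10x ⇒ -4/5x=2 ⇒ x=2/(-4/5)=-2.5000
Confirm numerically:
  x=-2.023: |R|=0.68261 <1
  x=-1.561: |R|=0.35023 <1
  x=-1.550: |R|=0.34199 <1
  x=-1.419: |R|=0.24267 <1
  x=-2.936: |R|=1.26964 >1
  x=-2.874: |R|=1.23241 >1
  x=-2.689: |R|=1.11916 >1
Stable set (-2.5000, 0).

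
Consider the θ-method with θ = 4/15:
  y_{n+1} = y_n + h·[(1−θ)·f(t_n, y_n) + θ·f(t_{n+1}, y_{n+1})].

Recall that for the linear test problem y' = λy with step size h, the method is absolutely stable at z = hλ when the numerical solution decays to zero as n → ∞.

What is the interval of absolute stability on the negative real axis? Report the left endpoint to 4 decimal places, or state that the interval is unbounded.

With y'=λy (z=hλ):
  y_{n+1} = y_n + z·[11/15·y_n + 4/15·y_{n+1}] ⇒ (1 − 4/15z)y_{n+1} = (1 + 11/15z)y_n
  so R(z) = (1 + 11/15z)/(1 − 4/15z).

Need |R(x)|<1, x<0.
x=-1.09: |R|=0.1555
R=−1: 1+11/15x = −1+4/15x ⇒ -7/15x=2 ⇒ x=2/(-7/15)=-4.2857
Confirm numerically:
  x=-3.771: |R|=0.88024 <1
  x=-3.215: |R|=0.73098 <1
  x=-2.976: |R|=0.65923 <1
  x=-4.786: |R|=1.10257 >1
  x=-4.650: |R|=1.07589 >1
Stable set (-4.2857, 0).

z∈(-4.2857,0).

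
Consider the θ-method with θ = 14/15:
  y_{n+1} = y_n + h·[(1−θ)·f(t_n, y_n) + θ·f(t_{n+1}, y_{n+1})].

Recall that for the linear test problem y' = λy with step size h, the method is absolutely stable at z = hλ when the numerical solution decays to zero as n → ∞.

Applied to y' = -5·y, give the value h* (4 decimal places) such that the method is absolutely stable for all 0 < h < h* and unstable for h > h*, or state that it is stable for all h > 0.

interval (−∞, 0). Any h>0 works for λ=-5.

Set f=λy, z=hλ:
  y_{n+1} = y_n + z·[1/15·y_n + 14/15·y_{n+1}] ⇒ (1 − 14/15z)y_{n+1} = (1 + 1/15z)y_n
  R(z) = (1 + 1/15z)/(1 − 14/15z).

Need |R(x)|<1, x<0.
x=-1.73: |R|=0.3383
x=-2: |R|=0.3023
x=-10: |R|=0.0323
x=-100: |R|=0.0601
θ=14/15≥1/2 ⇒ |1+1/15x|<|1−14/15x| ∀x<0 ⇒ unbounded interval.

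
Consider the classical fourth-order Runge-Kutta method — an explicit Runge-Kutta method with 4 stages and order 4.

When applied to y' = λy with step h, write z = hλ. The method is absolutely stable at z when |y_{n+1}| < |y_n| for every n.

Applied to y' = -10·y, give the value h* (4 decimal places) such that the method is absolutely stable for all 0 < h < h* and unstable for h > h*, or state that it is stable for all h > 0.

(-2.7853,0); λ=-10 ⇒ h* = 0.2785.

On y'=λy, z=hλ:
  order 4, 4-stage ⇒ R(z)=1+z+z^2/2+z^3/6+z^4/24
  (e.g. R(-1.38)=0.28530, |R|=0.28530)

Find x<0 with |R(x)|<1.
x=-1.38: |R|=0.2853
|R(-1.2)|=0.3184 |R(-0.64)|=0.5281 |R(-0.59)|=0.5549
Bisect:
  x_lo=-3.5223 |R|=2.8111  x_hi=-0.3447 |R|=0.7085
  mid=-1.93348 |R|=0.31332 →hi
  mid=-2.72787 |R|=0.91682 →hi
  mid=-3.12507 |R|=1.64535 →lo
  mid=-2.92647 |R|=1.23457 →lo
  mid=-2.82717 |R|=1.06499 →lo
  mid=-2.77752 |R|=0.98834 →hi
  mid=-2.80235 |R|=1.02602 →lo
  mid=-2.78993 |R|=1.00702 →lo
  mid=-2.78373 |R|=0.99764 →hi
  ...
  [-2.78547,-2.78528] ⇒ x*=-2.7853
Stable set (-2.7853, 0).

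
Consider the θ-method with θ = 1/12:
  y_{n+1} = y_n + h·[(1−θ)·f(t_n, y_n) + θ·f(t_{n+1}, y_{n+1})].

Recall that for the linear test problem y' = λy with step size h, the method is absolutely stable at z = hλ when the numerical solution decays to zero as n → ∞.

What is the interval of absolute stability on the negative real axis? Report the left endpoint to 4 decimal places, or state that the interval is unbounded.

Set f=λy, z=hλ:
  y_{n+1} = y_n + z·[11/12·y_n + 1/12·y_{n+1}] ⇒ (1 − 1/12z)y_{n+1} = (1 + 11/12z)y_n
  R(z) = (1 + 11/12z)/(1 − 1/12z).

Boundary: |R(x)|=1, x<0.
x=-0.88: |R|=0.1801
R=−1: 1+11/12x = −1+1/12x ⇒ -5/6x=2 ⇒ x=2/(-5/6)=-2.4000
Confirm numerically:
  x=-2.040: |R|=0.74359 <1
  x=-1.884: |R|=0.62835 <1
  x=-1.298: |R|=0.17130 <1
  x=-1.138: |R|=0.03943 <1
  x=-2.776: |R|=1.25447 >1
  x=-2.702: |R|=1.20541 >1
  x=-2.497: |R|=1.06691 >1
Interval (-2.4000, 0).

(-2.4000, 0).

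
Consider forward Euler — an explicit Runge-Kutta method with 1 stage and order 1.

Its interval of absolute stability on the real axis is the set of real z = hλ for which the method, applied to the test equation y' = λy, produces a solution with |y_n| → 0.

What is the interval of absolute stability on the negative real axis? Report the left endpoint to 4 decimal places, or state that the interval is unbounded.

With y'=λy (z=hλ):
  order 1, 1-stage ⇒ R(z)=1+z
  (e.g. R(-0.96)=0.04000, |R|=0.04000)

Boundary: |R(x)|=1, x<0.
x=-0.96: |R|=0.0400
|R(-1.8)|=0.8000 |R(-1.72)|=0.7200 |R(-0.95)|=0.0500
Bisect:
  x_lo=-2.8793 |R|=1.8793  x_hi=-0.2029 |R|=0.7971
  mid=-1.54110 |R|=0.54110 →hi
  mid=-2.21019 |R|=1.21019 →lo
  mid=-1.87564 |R|=0.87564 →hi
  mid=-2.04292 |R|=1.04292 →lo
  mid=-1.95928 |R|=0.95928 →hi
  mid=-2.00110 |R|=1.00110 →lo
  mid=-1.98019 |R|=0.98019 →hi
  mid=-1.99064 |R|=0.99064 →hi
  mid=-1.99587 |R|=0.99587 →hi
  ...
  [-2.00012,-1.99995] ⇒ x*=-2.0000
Stable set (-2.0000, 0).

z∈(-2.0000,0).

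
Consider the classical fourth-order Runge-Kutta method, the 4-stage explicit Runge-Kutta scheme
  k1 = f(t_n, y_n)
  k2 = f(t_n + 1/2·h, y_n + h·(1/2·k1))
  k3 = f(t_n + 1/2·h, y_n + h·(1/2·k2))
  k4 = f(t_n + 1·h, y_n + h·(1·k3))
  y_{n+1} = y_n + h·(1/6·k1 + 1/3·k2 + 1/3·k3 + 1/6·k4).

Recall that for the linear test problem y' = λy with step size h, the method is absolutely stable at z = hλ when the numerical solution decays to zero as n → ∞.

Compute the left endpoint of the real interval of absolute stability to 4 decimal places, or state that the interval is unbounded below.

left endpoint -2.7853.

With y'=λy (z=hλ):
  order 4, 4-stage ⇒ R(z)=1+z+z^2/2+z^3/6+z^4/24
  (e.g. R(-1.03)=0.36523, |R|=0.36523)

Solve |R(x)|<1 on ℝ⁻.
x=-1.03: |R|=0.3652
|R(-2.08)|=0.3633 |R(-1.97)|=0.3238 |R(-0.72)|=0.4882
Bisect:
  x_lo=-3.4756 |R|=2.6469  x_hi=-0.2834 |R|=0.7532
  mid=-1.87950 |R|=0.30014 →hi
  mid=-2.67754 |R|=0.84933 →hi
  mid=-3.07656 |R|=1.53559 →lo
  mid=-2.87705 |R|=1.14738 →lo
  mid=-2.77729 |R|=0.98800 →hi
  mid=-2.82717 |R|=1.06499 →lo
  mid=-2.80223 |R|=1.02584 →lo
  mid=-2.78976 |R|=1.00676 →lo
  mid=-2.78353 |R|=0.99734 →hi
  mid=-2.78664 |R|=1.00204 →lo
  ...
  [-2.78548,-2.78528] ⇒ x*=-2.7853
Stable set (-2.7853, 0).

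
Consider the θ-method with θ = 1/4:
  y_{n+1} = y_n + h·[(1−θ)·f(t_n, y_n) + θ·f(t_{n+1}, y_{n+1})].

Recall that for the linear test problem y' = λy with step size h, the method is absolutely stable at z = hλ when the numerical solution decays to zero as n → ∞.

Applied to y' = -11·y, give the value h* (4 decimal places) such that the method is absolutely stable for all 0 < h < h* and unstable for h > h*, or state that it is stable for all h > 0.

(-4.0000,0); λ=-11 ⇒ h* = (4)/11 = 0.3636.

With y'=λy (z=hλ):
  y_{n+1} = y_n + z·[3/4·y_n + 1/4·y_{n+1}] ⇒ (1 − 1/4z)y_{n+1} = (1 + 3/4z)y_n
  R(z) = (1 + 3/4z)/(1 − 1/4z).

Boundary: |R(x)|=1, x<0.
x=-1.8: |R|=0.2414
R=−1: 1+3/4x = −1+1/4x ⇒ -1/2x=2 ⇒ x=2/(-1/2)=-4.0000
Confirm numerically:
  x=-2.465: |R|=0.52514 <1
  x=-2.093: |R|=0.37404 <1
  x=-1.863: |R|=0.27102 <1
  x=-4.580: |R|=1.13520 >1
  x=-4.171: |R|=1.04186 >1
  x=-4.152: |R|=1.03729 >1
So |R|<1 on (-4.0000, 0).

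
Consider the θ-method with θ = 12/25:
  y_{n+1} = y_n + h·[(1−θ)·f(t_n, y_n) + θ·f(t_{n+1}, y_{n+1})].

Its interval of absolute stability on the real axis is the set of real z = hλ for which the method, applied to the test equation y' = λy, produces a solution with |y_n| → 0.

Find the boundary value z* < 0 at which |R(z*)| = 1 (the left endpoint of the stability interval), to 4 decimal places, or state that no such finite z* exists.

left endpoint -50.0000.

With y'=λy (z=hλ):
  y_{n+1} = y_n + z·[13/25·y_n + 12/25·y_{n+1}] ⇒ (1 − 12/25z)y_{n+1} = (1 + 13/25z)y_n
  so R(z) = (1 + 13/25z)/(1 − 12/25z).

Boundary: |R(x)|=1, x<0.
x=-0.54: |R|=0.5712
R=−1: 1+13/25x = −1+12/25x ⇒ -1/25x=2 ⇒ x=2/(-1/25)=-50.0000
Confirm numerically:
  x=-39.173: |R|=0.97813 <1
  x=-32.420: |R|=0.95754 <1
  x=-26.576: |R|=0.93189 <1
  x=-50.344: |R|=1.00055 >1
  x=-50.247: |R|=1.00039 >1
Interval (-50.0000, 0).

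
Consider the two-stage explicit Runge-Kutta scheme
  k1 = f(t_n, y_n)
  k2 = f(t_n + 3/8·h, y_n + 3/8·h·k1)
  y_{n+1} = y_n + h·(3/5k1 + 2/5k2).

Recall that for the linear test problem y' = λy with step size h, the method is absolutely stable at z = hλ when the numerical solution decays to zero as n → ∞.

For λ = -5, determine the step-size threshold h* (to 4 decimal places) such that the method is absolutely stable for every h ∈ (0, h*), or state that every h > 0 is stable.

(-6.6667,0); λ=-5 ⇒ h* = (20/3)/5 = 1.3333.

Set f=λy, z=hλ:
  k1=λy_n ⇒ h·k1=z·y_n;  k2=λ(1+3/8z)y_n ⇒ h·k2=z(1+3/8z)y_n
  y_{n+1}/y_n = 1 + 3/5z + 2/5z(1+3/8z) = 1 + z + 3/20z²
  R(z) = 1 + z + 3/20z².

Find x<0 with |R(x)|<1.
x=-1.56: |R|=0.1950
R=1: x+3/20x²=0 ⇒ x=−20/3=-6.6667; min R=1−1/(4·3/20)=-0.6667>−1
Confirm numerically:
  x=-5.866: |R|=0.29549 <1
  x=-5.003: |R|=0.24850 <1
  x=-4.121: |R|=0.57360 <1
  x=-3.586: |R|=0.65709 <1
  x=-6.874: |R|=1.21378 >1
  x=-6.815: |R|=1.15163 >1
So |R|<1 on (-6.6667, 0).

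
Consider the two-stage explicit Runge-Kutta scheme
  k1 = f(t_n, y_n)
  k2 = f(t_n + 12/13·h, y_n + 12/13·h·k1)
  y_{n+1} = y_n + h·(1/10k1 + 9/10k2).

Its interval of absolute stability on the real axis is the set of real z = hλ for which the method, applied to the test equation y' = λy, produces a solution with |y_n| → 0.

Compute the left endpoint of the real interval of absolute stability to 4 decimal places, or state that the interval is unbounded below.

left endpoint -1.2037.

Set f=λy, z=hλ:
  k1=λy_n ⇒ h·k1=z·y_n;  k2=λ(1+12/13z)y_n ⇒ h·k2=z(1+12/13z)y_n
  y_{n+1}/y_n = 1 + 1/10z + 9/10z(1+12/13z) = 1 + z + 54/65z²
  so R(z) = 1 + z + 54/65z².

Boundary: |R(x)|=1, x<0.
x=-1.32: |R|=1.1275
R=1: x+54/65x²=0 ⇒ x=−65/54=-1.2037; min R=1−1/(4·54/65)=0.6991>−1
Confirm numerically:
  x=-1.032: |R|=0.85279 <1
  x=-0.818: |R|=0.73789 <1
  x=-0.688: |R|=0.70524 <1
  x=-1.622: |R|=1.56366 >1
  x=-1.351: |R|=1.16532 >1
  x=-1.281: |R|=1.08226 >1
Interval (-1.2037, 0).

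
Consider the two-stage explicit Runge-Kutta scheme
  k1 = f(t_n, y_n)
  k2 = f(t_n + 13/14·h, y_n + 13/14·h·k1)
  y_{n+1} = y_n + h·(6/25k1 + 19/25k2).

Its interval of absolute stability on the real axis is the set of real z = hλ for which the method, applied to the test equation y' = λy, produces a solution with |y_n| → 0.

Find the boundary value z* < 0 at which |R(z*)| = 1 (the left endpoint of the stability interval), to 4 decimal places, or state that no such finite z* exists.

left endpoint -1.4170.

With y'=λy (z=hλ):
  k1=λy_n ⇒ h·k1=z·y_n;  k2=λ(1+13/14z)y_n ⇒ h·k2=z(1+13/14z)y_n
  y_{n+1}/y_n = 1 + 6/25z + 19/25z(1+13/14z) = 1 + z + 247/350z²
  ⇒ R(z) = 1 + z + 247/350z².

Solve |R(x)|<1 on ℝ⁻.
x=-0.39: |R|=0.7173
R=1: x+247/350x²=0 ⇒ x=−350/247=-1.4170; min R=1−1/(4·247/350)=0.6457>−1
Confirm numerically:
  x=-1.209: |R|=0.82253 <1
  x=-1.160: |R|=0.78961 <1
  x=-0.851: |R|=0.66008 <1
  x=-1.824: |R|=1.52389 >1
  x=-1.712: |R|=1.35641 >1
So |R|<1 on (-1.4170, 0).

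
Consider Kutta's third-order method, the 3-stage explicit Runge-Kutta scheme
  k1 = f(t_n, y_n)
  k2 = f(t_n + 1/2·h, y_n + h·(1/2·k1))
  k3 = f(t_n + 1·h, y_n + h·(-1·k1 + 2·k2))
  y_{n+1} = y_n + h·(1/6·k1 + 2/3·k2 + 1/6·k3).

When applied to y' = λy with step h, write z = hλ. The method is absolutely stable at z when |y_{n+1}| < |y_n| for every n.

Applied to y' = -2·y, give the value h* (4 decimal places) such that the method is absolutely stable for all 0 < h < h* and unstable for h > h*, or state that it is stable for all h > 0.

(-2.5127,0); λ=-2 ⇒ h* = 1.2564.

With y'=λy (z=hλ):
  order 3, 3-stage ⇒ R(z)=1+z+z^2/2+z^3/6
  (e.g. R(-1.52)=0.04990, |R|=0.04990)

Need |R(x)|<1, x<0.
x=-1.52: |R|=0.0499
|R(-2.89)|=1.7369 |R(-2.35)|=0.7517 |R(-2.32)|=0.7100
Bisect:
  x_lo=-3.1522 |R|=2.4043  x_hi=-0.3452 |R|=0.7075
  mid=-1.74874 |R|=0.11099 →hi
  mid=-2.45048 |R|=0.90052 →hi
  mid=-2.80135 |R|=1.54154 →lo
  mid=-2.62592 |R|=1.19601 →lo
  mid=-2.53820 |R|=1.04234 →lo
  mid=-2.49434 |R|=0.96999 →hi
  mid=-2.51627 |R|=1.00580 →lo
  mid=-2.50531 |R|=0.98781 →hi
  mid=-2.51079 |R|=0.99678 →hi
  ...
  [-2.51284,-2.51267] ⇒ x*=-2.5127
Stable set (-2.5127, 0).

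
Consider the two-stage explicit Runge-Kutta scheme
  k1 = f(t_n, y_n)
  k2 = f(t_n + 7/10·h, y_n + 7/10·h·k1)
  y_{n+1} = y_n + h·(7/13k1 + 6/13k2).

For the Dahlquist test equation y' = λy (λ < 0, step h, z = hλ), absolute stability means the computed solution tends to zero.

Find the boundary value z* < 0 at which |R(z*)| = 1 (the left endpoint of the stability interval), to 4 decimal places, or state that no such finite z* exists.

left endpoint -3.0952.

Set f=λy, z=hλ:
  k1=λy_n ⇒ h·k1=z·y_n;  k2=λ(1+7/10z)y_n ⇒ h·k2=z(1+7/10z)y_n
  y_{n+1}/y_n = 1 + 7/13z + 6/13z(1+7/10z) = 1 + z + 21/65z²
  so R(z) = 1 + z + 21/65z².

Boundary: |R(x)|=1, x<0.
x=-0.88: |R|=0.3702
R=1: x+21/65x²=0 ⇒ x=−65/21=-3.0952; min R=1−1/(4·21/65)=0.2262>−1
Confirm numerically:
  x=-2.977: |R|=0.88628 <1
  x=-2.084: |R|=0.31914 <1
  x=-1.978: |R|=0.28603 <1
  x=-3.328: |R|=1.25027 >1
  x=-3.237: |R|=1.14825 >1
  x=-3.152: |R|=1.05780 >1
Interval (-3.0952, 0).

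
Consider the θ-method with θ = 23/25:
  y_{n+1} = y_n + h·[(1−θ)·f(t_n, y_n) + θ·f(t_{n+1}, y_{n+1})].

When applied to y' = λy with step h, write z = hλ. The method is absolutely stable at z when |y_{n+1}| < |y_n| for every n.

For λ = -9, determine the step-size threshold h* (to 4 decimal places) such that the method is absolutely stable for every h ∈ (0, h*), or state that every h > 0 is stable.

On y'=λy, z=hλ:
  y_{n+1} = y_n + z·[2/25·y_n + 23/25·y_{n+1}] ⇒ (1 − 23/25z)y_{n+1} = (1 + 2/25z)y_n
  so R(z) = (1 + 2/25z)/(1 − 23/25z).

Find x<0 with |R(x)|<1.
x=-0.81: |R|=0.5359
x=-2: |R|=0.2958
x=-10: |R|=0.0196
x=-100: |R|=0.0753
θ=23/25≥1/2 ⇒ |1+2/25x|<|1−23/25x| ∀x<0 ⇒ stable on all of ℝ⁻.

interval (−∞, 0). Any h>0 works for λ=-9.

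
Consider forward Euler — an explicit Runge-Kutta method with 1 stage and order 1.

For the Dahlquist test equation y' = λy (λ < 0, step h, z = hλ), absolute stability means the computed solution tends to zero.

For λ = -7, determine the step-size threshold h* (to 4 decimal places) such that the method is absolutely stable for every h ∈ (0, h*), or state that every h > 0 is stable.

With y'=λy (z=hλ):
  order 1, 1-stage ⇒ R(z)=1+z
  (e.g. R(-1.53)=-0.53000, |R|=0.53000)

Solve |R(x)|<1 on ℝ⁻.
x=-1.53: |R|=0.5300
|R(-2.24)|=1.2400 |R(-1.57)|=0.5700 |R(-0.87)|=0.1300
Bisect:
  x_lo=-2.7414 |R|=1.7414  x_hi=-0.0952 |R|=0.9048
  mid=-1.41828 |R|=0.41828 →hi
  mid=-2.07984 |R|=1.07984 →lo
  mid=-1.74906 |R|=0.74906 →hi
  mid=-1.91445 |R|=0.91445 →hi
  mid=-1.99714 |R|=0.99714 →hi
  mid=-2.03849 |R|=1.03849 →lo
  mid=-2.01782 |R|=1.01782 →lo
  ...
  [-2.00005,-1.99989] ⇒ x*=-2.0000
So |R|<1 on (-2.0000, 0).

(-2.0000,0); λ=-7 ⇒ h* = 0.2857.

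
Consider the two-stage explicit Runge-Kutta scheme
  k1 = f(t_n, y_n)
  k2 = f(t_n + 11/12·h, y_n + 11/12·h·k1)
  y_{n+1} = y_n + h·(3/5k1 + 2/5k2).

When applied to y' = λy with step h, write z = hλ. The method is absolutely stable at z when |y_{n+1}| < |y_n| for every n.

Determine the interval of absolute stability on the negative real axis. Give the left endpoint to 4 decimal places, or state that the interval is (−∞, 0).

(-2.7273, 0).

Set f=λy, z=hλ:
  k1=λy_n ⇒ h·k1=z·y_n;  k2=λ(1+11/12z)y_n ⇒ h·k2=z(1+11/12z)y_n
  y_{n+1}/y_n = 1 + 3/5z + 2/5z(1+11/12z) = 1 + z + 11/30z²
  ⇒ R(z) = 1 + z + 11/30z².

Need |R(x)|<1, x<0.
x=-0.62: |R|=0.5209
R=1: x+11/30x²=0 ⇒ x=−30/11=-2.7273; min R=1−1/(4·11/30)=0.3182>−1
Confirm numerically:
  x=-2.467: |R|=0.76457 <1
  x=-2.048: |R|=0.48991 <1
  x=-1.407: |R|=0.31887 <1
  x=-1.378: |R|=0.31826 <1
  x=-3.268: |R|=1.64794 >1
  x=-3.000: |R|=1.30000 >1
Interval (-2.7273, 0).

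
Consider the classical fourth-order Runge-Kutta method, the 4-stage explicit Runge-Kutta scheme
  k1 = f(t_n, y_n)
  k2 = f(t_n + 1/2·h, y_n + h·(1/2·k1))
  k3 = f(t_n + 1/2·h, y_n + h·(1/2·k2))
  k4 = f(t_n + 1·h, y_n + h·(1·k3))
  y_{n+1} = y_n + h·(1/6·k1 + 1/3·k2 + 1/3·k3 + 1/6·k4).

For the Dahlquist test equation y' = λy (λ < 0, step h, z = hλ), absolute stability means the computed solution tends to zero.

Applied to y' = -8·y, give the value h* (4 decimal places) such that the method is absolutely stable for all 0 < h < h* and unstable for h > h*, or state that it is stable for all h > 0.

On y'=λy, z=hλ:
  order 4, 4-stage ⇒ R(z)=1+z+z^2/2+z^3/6+z^4/24
  (e.g. R(-1.3)=0.29784, |R|=0.29784)

Boundary: |R(x)|=1, x<0.
x=-1.3: |R|=0.2978
|R(-2.71)|=0.8923 |R(-1.84)|=0.2921 |R(-0.83)|=0.4389
Bisect:
  x_lo=-3.1305 |R|=1.6581  x_hi=-0.3658 |R|=0.6937
  mid=-1.74813 |R|=0.27860 →hi
  mid=-2.43932 |R|=0.59196 →hi
  mid=-2.78492 |R|=0.99943 →hi
  mid=-2.95771 |R|=1.29264 →lo
  mid=-2.87131 |R|=1.13763 →lo
  mid=-2.82811 |R|=1.06650 →lo
  mid=-2.80652 |R|=1.03247 →lo
  mid=-2.79572 |R|=1.01583 →lo
  mid=-2.79032 |R|=1.00760 →lo
  ...
  [-2.78542,-2.78525] ⇒ x*=-2.7853
Stable set (-2.7853, 0).

(-2.7853,0); λ=-8 ⇒ h* = 0.3482.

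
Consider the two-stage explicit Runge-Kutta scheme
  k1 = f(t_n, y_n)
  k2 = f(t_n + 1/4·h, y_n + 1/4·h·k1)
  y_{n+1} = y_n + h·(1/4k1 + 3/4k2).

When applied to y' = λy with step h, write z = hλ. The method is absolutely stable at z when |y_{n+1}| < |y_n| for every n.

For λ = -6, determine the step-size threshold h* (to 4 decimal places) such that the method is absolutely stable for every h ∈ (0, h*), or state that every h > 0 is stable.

Set f=λy, z=hλ:
  k1=λy_n ⇒ h·k1=z·y_n;  k2=λ(1+1/4z)y_n ⇒ h·k2=z(1+1/4z)y_n
  y_{n+1}/y_n = 1 + 1/4z + 3/4z(1+1/4z) = 1 + z + 3/16z²
  R(z) = 1 + z + 3/16z².

Need |R(x)|<1, x<0.
x=-1.38: |R|=0.0229
R=1: x+3/16x²=0 ⇒ x=−16/3=-5.3333; min R=1−1/(4·3/16)=-0.3333>−1
Confirm numerically:
  x=-5.110: |R|=0.78602 <1
  x=-3.907: |R|=0.04488 <1
  x=-3.833: |R|=0.07827 <1
  x=-5.596: |R|=1.27560 >1
  x=-5.501: |R|=1.17294 >1
So |R|<1 on (-5.3333, 0).

(-5.3333,0); λ=-6 ⇒ h* = (16/3)/6 = 0.8889.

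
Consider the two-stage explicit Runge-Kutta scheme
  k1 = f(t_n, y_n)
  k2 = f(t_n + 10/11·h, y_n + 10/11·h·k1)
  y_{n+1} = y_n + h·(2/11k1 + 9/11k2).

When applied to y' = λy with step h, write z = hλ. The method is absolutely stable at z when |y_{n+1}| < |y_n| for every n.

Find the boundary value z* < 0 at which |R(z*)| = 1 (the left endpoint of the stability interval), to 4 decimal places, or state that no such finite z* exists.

Set f=λy, z=hλ:
  k1=λy_n ⇒ h·k1=z·y_n;  k2=λ(1+10/11z)y_n ⇒ h·k2=z(1+10/11z)y_n
  y_{n+1}/y_n = 1 + 2/11z + 9/11z(1+10/11z) = 1 + z + 90/121z²
  Hence R(z) = 1 + z + 90/121z².

Boundary: |R(x)|=1, x<0.
x=-0.83: |R|=0.6824
R=1: x+90/121x²=0 ⇒ x=−121/90=-1.3444; min R=1−1/(4·90/121)=0.6639>−1
Confirm numerically:
  x=-0.984: |R|=0.73619 <1
  x=-0.883: |R|=0.69693 <1
  x=-0.642: |R|=0.66457 <1
  x=-1.913: |R|=1.80899 >1
  x=-1.821: |R|=1.64548 >1
  x=-1.677: |R|=1.41481 >1
So |R|<1 on (-1.3444, 0).

z* = -1.3444.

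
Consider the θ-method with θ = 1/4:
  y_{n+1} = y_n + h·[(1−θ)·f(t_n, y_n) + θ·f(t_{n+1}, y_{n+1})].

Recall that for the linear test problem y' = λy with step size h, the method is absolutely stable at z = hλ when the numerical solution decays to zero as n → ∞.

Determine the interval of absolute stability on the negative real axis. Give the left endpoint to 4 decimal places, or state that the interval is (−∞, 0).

With y'=λy (z=hλ):
  y_{n+1} = y_n + z·[3/4·y_n + 1/4·y_{n+1}] ⇒ (1 − 1/4z)y_{n+1} = (1 + 3/4z)y_n
  so R(z) = (1 + 3/4z)/(1 − 1/4z).

Find x<0 with |R(x)|<1.
x=-1.74: |R|=0.2125
R=−1: 1+3/4x = −1+1/4x ⇒ -1/2x=2 ⇒ x=2/(-1/2)=-4.0000
Confirm numerically:
  x=-3.715: |R|=0.92612 <1
  x=-2.607: |R|=0.57833 <1
  x=-1.891: |R|=0.28399 <1
  x=-1.672: |R|=0.17913 <1
  x=-4.363: |R|=1.08681 >1
  x=-4.358: |R|=1.08567 >1
  x=-4.105: |R|=1.02591 >1
So |R|<1 on (-4.0000, 0).

z∈(-4.0000,0).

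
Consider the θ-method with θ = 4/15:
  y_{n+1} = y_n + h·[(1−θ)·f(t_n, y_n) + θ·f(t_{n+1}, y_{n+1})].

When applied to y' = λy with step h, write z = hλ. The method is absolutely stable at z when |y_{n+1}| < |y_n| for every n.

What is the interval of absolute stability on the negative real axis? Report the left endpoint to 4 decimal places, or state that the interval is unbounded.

On y'=λy, z=hλ:
  y_{n+1} = y_n + z·[11/15·y_n + 4/15·y_{n+1}] ⇒ (1 − 4/15z)y_{n+1} = (1 + 11/15z)y_n
  so R(z) = (1 + 11/15z)/(1 − 4/15z).

Need |R(x)|<1, x<0.
x=-0.54: |R|=0.5280
R=−1: 1+11/15x = −1+4/15x ⇒ -7/15x=2 ⇒ x=2/(-7/15)=-4.2857
Confirm numerically:
  x=-2.517: |R|=0.50610 <1
  x=-2.499: |R|=0.49964 <1
  x=-2.294: |R|=0.42331 <1
  x=-2.211: |R|=0.39092 <1
  x=-4.739: |R|=1.09344 >1
  x=-4.424: |R|=1.02961 >1
  x=-4.309: |R|=1.00506 >1
So |R|<1 on (-4.2857, 0).

z∈(-4.2857,0).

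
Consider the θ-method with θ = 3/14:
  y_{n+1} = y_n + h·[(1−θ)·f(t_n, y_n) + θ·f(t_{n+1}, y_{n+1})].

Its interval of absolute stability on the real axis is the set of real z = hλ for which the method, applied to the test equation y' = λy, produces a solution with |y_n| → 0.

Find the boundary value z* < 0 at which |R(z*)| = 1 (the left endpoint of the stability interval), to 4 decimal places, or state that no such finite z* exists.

left endpoint -3.5000.

Set f=λy, z=hλ:
  y_{n+1} = y_n + z·[11/14·y_n + 3/14·y_{n+1}] ⇒ (1 − 3/14z)y_{n+1} = (1 + 11/14z)y_n
  Hence R(z) = (1 + 11/14z)/(1 − 3/14z).

Find x<0 with |R(x)|<1.
x=-0.42: |R|=0.6147
R=−1: 1+11/14x = −1+3/14x ⇒ -4/7x=2 ⇒ x=2/(-4/7)=-3.5000
Confirm numerically:
  x=-2.022: |R|=0.41074 <1
  x=-1.851: |R|=0.32532 <1
  x=-1.797: |R|=0.29741 <1
  x=-3.998: |R|=1.15327 >1
  x=-3.758: |R|=1.08166 >1
So |R|<1 on (-3.5000, 0).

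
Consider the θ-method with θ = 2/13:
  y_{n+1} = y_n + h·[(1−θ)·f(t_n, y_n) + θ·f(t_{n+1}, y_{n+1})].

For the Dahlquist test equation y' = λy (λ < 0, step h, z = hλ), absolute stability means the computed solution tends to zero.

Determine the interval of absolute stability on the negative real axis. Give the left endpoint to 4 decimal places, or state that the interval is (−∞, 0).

z∈(-2.8889,0).

Set f=λy, z=hλ:
  y_{n+1} = y_n + z·[11/13·y_n + 2/13·y_{n+1}] ⇒ (1 − 2/13z)y_{n+1} = (1 + 11/13z)y_n
  Hence R(z) = (1 + 11/13z)/(1 − 2/13z).

Need |R(x)|<1, x<0.
x=-0.44: |R|=0.5879
R=−1: 1+11/13x = −1+2/13x ⇒ -9/13x=2 ⇒ x=2/(-9/13)=-2.8889
Confirm numerically:
  x=-2.483: |R|=0.79667 <1
  x=-2.252: |R|=0.67253 <1
  x=-2.094: |R|=0.58378 <1
  x=-1.235: |R|=0.03782 <1
  x=-3.414: |R|=1.23835 >1
  x=-2.914: |R|=1.01200 >1
Interval (-2.8889, 0).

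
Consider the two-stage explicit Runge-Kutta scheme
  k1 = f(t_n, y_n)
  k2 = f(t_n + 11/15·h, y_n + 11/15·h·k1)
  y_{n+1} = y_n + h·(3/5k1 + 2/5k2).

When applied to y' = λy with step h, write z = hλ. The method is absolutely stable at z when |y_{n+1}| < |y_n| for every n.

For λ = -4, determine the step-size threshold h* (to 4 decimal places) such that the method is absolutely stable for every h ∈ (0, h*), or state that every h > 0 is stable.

Test eqn y'=λy, z=hλ:
  k1=λy_n ⇒ h·k1=z·y_n;  k2=λ(1+11/15z)y_n ⇒ h·k2=z(1+11/15z)y_n
  y_{n+1}/y_n = 1 + 3/5z + 2/5z(1+11/15z) = 1 + z + 22/75z²
  so R(z) = 1 + z + 22/75z².

Solve |R(x)|<1 on ℝ⁻.
x=-1.73: |R|=0.1479
R=1: x+22/75x²=0 ⇒ x=−75/22=-3.4091; min R=1−1/(4·22/75)=0.1477>−1
Confirm numerically:
  x=-3.306: |R|=0.90003 <1
  x=-3.222: |R|=0.82318 <1
  x=-2.117: |R|=0.19763 <1
  x=-2.104: |R|=0.19453 <1
  x=-3.893: |R|=1.55260 >1
  x=-3.827: |R|=1.46914 >1
Stable set (-3.4091, 0).

(-3.4091,0); λ=-4 ⇒ h* = (75/22)/4 = 0.8523.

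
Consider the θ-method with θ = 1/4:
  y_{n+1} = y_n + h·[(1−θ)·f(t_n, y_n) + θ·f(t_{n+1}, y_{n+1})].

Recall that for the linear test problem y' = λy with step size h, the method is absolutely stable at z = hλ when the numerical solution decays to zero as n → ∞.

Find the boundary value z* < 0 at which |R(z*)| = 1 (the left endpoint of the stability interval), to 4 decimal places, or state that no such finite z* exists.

z* = -4.0000.

Test eqn y'=λy, z=hλ:
  y_{n+1} = y_n + z·[3/4·y_n + 1/4·y_{n+1}] ⇒ (1 − 1/4z)y_{n+1} = (1 + 3/4z)y_n
  ⇒ R(z) = (1 + 3/4z)/(1 − 1/4z).

Boundary: |R(x)|=1, x<0.
x=-0.77: |R|=0.3543
R=−1: 1+3/4x = −1+1/4x ⇒ -1/2x=2 ⇒ x=2/(-1/2)=-4.0000
Confirm numerically:
  x=-3.452: |R|=0.85293 <1
  x=-3.046: |R|=0.72921 <1
  x=-2.406: |R|=0.50234 <1
  x=-4.435: |R|=1.10314 >1
  x=-4.409: |R|=1.09728 >1
  x=-4.330: |R|=1.07923 >1
So |R|<1 on (-4.0000, 0).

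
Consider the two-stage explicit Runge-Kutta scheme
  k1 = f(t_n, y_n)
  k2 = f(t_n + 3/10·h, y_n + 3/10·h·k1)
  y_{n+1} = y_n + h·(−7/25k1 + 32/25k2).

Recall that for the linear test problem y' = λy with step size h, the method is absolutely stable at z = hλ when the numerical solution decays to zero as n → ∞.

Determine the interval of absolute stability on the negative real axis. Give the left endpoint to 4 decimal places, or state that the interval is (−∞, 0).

On y'=λy, z=hλ:
  k1=λy_n ⇒ h·k1=z·y_n;  k2=λ(1+3/10z)y_n ⇒ h·k2=z(1+3/10z)y_n
  y_{n+1}/y_n = 1 − 7/25z + 32/25z(1+3/10z) = 1 + z + 48/125z²
  R(z) = 1 + z + 48/125z².

Need |R(x)|<1, x<0.
x=-1.41: |R|=0.3534
R=1: x+48/125x²=0 ⇒ x=−125/48=-2.6042; min R=1−1/(4·48/125)=0.3490>−1
Confirm numerically:
  x=-2.032: |R|=0.55355 <1
  x=-1.864: |R|=0.47021 <1
  x=-1.315: |R|=0.34902 <1
  x=-1.139: |R|=0.35917 <1
  x=-3.185: |R|=1.71038 >1
  x=-2.859: |R|=1.27977 >1
So |R|<1 on (-2.6042, 0).

z∈(-2.6042,0).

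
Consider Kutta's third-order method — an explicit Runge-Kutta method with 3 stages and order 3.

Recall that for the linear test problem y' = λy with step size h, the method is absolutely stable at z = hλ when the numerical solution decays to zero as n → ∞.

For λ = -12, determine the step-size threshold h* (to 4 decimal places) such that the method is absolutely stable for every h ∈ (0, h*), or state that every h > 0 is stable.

(-2.5127,0); λ=-12 ⇒ h* = 0.2094.

Set f=λy, z=hλ:
  order 3, 3-stage ⇒ R(z)=1+z+z^2/2+z^3/6
  (e.g. R(-0.69)=0.49330, |R|=0.49330)

Find x<0 with |R(x)|<1.
x=-0.69: |R|=0.4933
|R(-2.25)|=0.6172 |R(-1.38)|=0.1342 |R(-1.36)|=0.1456
Bisect:
  x_lo=-3.0443 |R|=2.1127  x_hi=-0.2374 |R|=0.7886
  mid=-1.64083 |R|=0.03094 →hi
  mid=-2.34256 |R|=0.74127 →hi
  mid=-2.69343 |R|=1.32275 →lo
  mid=-2.51799 |R|=1.00865 →lo
  mid=-2.43028 |R|=0.86946 →hi
  mid=-2.47414 |R|=0.93764 →hi
  mid=-2.49607 |R|=0.97278 →hi
  mid=-2.50703 |R|=0.99063 →hi
  mid=-2.51251 |R|=0.99962 →hi
  mid=-2.51525 |R|=1.00413 →lo
  ...
  [-2.51285,-2.51268] ⇒ x*=-2.5127
Stable set (-2.5127, 0).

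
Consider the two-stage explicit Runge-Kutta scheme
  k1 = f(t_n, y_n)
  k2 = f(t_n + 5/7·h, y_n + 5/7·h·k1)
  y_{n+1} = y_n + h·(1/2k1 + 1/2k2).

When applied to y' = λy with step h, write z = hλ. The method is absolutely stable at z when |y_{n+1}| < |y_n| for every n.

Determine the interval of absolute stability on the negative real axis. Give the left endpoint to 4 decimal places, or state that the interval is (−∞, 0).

(-2.8000, 0).

Set f=λy, z=hλ:
  k1=λy_n ⇒ h·k1=z·y_n;  k2=λ(1+5/7z)y_n ⇒ h·k2=z(1+5/7z)y_n
  y_{n+1}/y_n = 1 + 1/2z + 1/2z(1+5/7z) = 1 + z + 5/14z²
  R(z) = 1 + z + 5/14z².

Find x<0 with |R(x)|<1.
x=-0.55: |R|=0.5580
R=1: x+5/14x²=0 ⇒ x=−14/5=-2.8000; min R=1−1/(4·5/14)=0.3000>−1
Confirm numerically:
  x=-2.562: |R|=0.78223 <1
  x=-2.083: |R|=0.46660 <1
  x=-1.963: |R|=0.41320 <1
  x=-1.310: |R|=0.30289 <1
  x=-3.392: |R|=1.71717 >1
  x=-3.266: |R|=1.54356 >1
  x=-2.855: |R|=1.05608 >1
So |R|<1 on (-2.8000, 0).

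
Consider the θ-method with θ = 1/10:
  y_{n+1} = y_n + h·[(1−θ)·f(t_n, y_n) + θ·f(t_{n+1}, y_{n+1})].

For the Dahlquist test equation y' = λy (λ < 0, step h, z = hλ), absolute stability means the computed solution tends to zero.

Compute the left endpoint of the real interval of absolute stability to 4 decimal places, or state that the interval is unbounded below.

z* = -2.5000.

With y'=λy (z=hλ):
  y_{n+1} = y_n + z·[9/10·y_n + 1/10·y_{n+1}] ⇒ (1 − 1/10z)y_{n+1} = (1 + 9/10z)y_n
  ⇒ R(z) = (1 + 9/10z)/(1 − 1/10z).

Solve |R(x)|<1 on ℝ⁻.
x=-1.14: |R|=0.0233
R=−1: 1+9/10x = −1+1/10x ⇒ -4/5x=2 ⇒ x=2/(-4/5)=-2.5000
Confirm numerically:
  x=-2.017: |R|=0.67846 <1
  x=-1.236: |R|=0.10004 <1
  x=-1.211: |R|=0.08019 <1
  x=-1.142: |R|=0.02495 <1
  x=-3.099: |R|=1.36583 >1
  x=-2.727: |R|=1.14269 >1
So |R|<1 on (-2.5000, 0).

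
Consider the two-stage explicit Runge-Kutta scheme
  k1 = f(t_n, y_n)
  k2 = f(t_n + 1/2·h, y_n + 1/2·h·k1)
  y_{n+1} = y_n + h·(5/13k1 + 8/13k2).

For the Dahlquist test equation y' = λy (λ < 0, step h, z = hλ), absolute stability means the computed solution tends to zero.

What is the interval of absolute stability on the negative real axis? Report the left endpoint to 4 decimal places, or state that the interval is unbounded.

(-3.2500, 0).

With y'=λy (z=hλ):
  k1=λy_n ⇒ h·k1=z·y_n;  k2=λ(1+1/2z)y_n ⇒ h·k2=z(1+1/2z)y_n
  y_{n+1}/y_n = 1 + 5/13z + 8/13z(1+1/2z) = 1 + z + 4/13z²
  Hence R(z) = 1 + z + 4/13z².

Need |R(x)|<1, x<0.
x=-0.96: |R|=0.3236
R=1: x+4/13x²=0 ⇒ x=−13/4=-3.2500; min R=1−1/(4·4/13)=0.1875>−1
Confirm numerically:
  x=-2.710: |R|=0.54972 <1
  x=-2.522: |R|=0.43507 <1
  x=-1.877: |R|=0.20704 <1
  x=-1.658: |R|=0.18784 <1
  x=-3.617: |R|=1.40844 >1
  x=-3.334: |R|=1.08617 >1
Stable set (-3.2500, 0).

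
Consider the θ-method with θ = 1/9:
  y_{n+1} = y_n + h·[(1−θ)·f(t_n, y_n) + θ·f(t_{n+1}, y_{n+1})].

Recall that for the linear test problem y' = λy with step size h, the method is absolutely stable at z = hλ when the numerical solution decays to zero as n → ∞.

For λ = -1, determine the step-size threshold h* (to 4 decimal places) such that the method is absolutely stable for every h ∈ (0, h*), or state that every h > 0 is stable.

On y'=λy, z=hλ:
  y_{n+1} = y_n + z·[8/9·y_n + 1/9·y_{n+1}] ⇒ (1 − 1/9z)y_{n+1} = (1 + 8/9z)y_n
  ⇒ R(z) = (1 + 8/9z)/(1 − 1/9z).

Find x<0 with |R(x)|<1.
x=-0.88: |R|=0.1984
R=−1: 1+8/9x = −1+1/9x ⇒ -7/9x=2 ⇒ x=2/(-7/9)=-2.5714
Confirm numerically:
  x=-2.262: |R|=0.80767 <1
  x=-1.604: |R|=0.36137 <1
  x=-1.176: |R|=0.04009 <1
  x=-3.166: |R|=1.34210 >1
  x=-2.721: |R|=1.08933 >1
So |R|<1 on (-2.5714, 0).

(-2.5714,0); λ=-1 ⇒ h* = (18/7)/1 = 2.5714.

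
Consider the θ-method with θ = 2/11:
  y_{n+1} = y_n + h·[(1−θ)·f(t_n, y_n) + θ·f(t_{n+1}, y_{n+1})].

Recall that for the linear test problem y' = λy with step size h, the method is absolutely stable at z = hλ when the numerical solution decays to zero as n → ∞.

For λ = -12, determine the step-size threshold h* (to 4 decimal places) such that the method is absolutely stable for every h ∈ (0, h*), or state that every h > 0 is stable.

(-3.1429,0); λ=-12 ⇒ h* = (22/7)/12 = 0.2619.

Set f=λy, z=hλ:
  y_{n+1} = y_n + z·[9/11·y_n + 2/11·y_{n+1}] ⇒ (1 − 2/11z)y_{n+1} = (1 + 9/11z)y_n
  so R(z) = (1 + 9/11z)/(1 − 2/11z).

Boundary: |R(x)|=1, x<0.
x=-0.73: |R|=0.3555
R=−1: 1+9/11x = −1+2/11x ⇒ -7/11x=2 ⇒ x=2/(-7/11)=-3.1429
Confirm numerically:
  x=-2.292: |R|=0.61781 <1
  x=-1.913: |R|=0.41933 <1
  x=-1.892: |R|=0.40774 <1
  x=-1.706: |R|=0.30211 <1
  x=-3.506: |R|=1.14113 >1
  x=-3.477: |R|=1.13028 >1
  x=-3.455: |R|=1.12200 >1
Interval (-3.1429, 0).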